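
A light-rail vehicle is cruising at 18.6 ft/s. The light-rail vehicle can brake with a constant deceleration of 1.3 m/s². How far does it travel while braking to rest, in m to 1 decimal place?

18.6 ft/s × 0.3048 = 5.6693 m/s.
Braking distance = v²/(2a) = 5.6693² / (2 × 1.300) = 32.141 / 2.600 = 12.362 m.

Braking distance ≈ 12.4 m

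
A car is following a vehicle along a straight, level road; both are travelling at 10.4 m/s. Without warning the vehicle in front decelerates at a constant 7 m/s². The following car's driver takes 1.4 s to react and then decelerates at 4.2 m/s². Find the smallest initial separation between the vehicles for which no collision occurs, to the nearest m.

Leader travels v²/(2a_L) = 108.160 / 14.000 = 7.726 m before stopping.
Follower covers v·t_r = 10.4000 × 1.4 = 14.560 m while reacting, then v²/(2a_F) = 108.160 / 8.400 = 12.876 m while braking, for a total of 14.560 + 12.876 = 27.436 m.
Since a_F ≤ a_L and the follower starts braking later, the follower is never slower than the leader, so the closest approach is when both have stopped.
Minimum gap = 27.436 − 7.726 = 19.710 m.

Minimum gap ≈ 20 m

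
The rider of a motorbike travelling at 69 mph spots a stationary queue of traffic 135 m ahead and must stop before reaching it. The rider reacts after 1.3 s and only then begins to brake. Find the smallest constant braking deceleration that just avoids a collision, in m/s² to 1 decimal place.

Required deceleration ≈ 5.0 m/s²

69 mph × 0.44704 = 30.8458 m/s.
Distance covered during reaction = 30.8458 × 1.3 = 40.100 m.
Distance available for braking: 135 − 40.100 = 94.900 m.
v² = 2a·d ⇒ a = v²/(2d) = 30.8458² / (2 × 94.900) = 951.463 / 189.800 = 5.0130 m/s².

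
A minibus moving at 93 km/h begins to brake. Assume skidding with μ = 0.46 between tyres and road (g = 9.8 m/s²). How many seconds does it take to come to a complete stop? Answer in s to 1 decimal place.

93 km/h ÷ 3.6 = 25.8333 m/s.
a = μg = 0.46 × 9.8 = 4.508 m/s².
Braking time = v/a = 25.8333 / 4.508 = 5.731 s.

Braking time ≈ 5.7 s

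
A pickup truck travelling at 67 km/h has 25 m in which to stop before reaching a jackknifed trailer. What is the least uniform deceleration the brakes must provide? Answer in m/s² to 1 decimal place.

Required deceleration ≈ 6.9 m/s²

67 km/h ÷ 3.6 = 18.6111 m/s.
v² = 2a·d ⇒ a = v²/(2d) = 18.6111² / (2 × 25.000) = 346.373 / 50.000 = 6.9275 m/s².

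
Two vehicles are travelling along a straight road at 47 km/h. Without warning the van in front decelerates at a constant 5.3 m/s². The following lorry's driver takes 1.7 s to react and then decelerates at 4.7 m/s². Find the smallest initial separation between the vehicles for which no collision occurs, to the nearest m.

47 km/h ÷ 3.6 = 13.0556 m/s.
Leader travels v²/(2a_L) = 170.449 / 10.600 = 16.080 m before stopping.
Follower covers v·t_r = 13.0556 × 1.7 = 22.195 m while reacting, then v²/(2a_F) = 170.449 / 9.400 = 18.133 m while braking, for a total of 22.195 + 18.133 = 40.328 m.
Since a_F ≤ a_L and the follower starts braking later, the follower is never slower than the leader, so the closest approach is when both have stopped.
Minimum gap = 40.328 − 16.080 = 24.248 m.

Minimum gap ≈ 24 m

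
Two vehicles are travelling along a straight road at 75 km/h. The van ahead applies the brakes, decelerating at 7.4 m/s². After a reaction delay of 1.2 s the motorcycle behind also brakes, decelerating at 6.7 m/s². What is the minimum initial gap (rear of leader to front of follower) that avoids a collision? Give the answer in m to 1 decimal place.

Minimum gap ≈ 28.1 m

75 km/h ÷ 3.6 = 20.8333 m/s.
Leader travels v²/(2a_L) = 434.026 / 14.800 = 29.326 m before stopping.
Follower covers v·t_r = 20.8333 × 1.2 = 25.000 m while reacting, then v²/(2a_F) = 434.026 / 13.400 = 32.390 m while braking, for a total of 25.000 + 32.390 = 57.390 m.
Since a_F ≤ a_L and the follower starts braking later, the follower is never slower than the leader, so the closest approach is when both have stopped.
Minimum gap = 57.390 − 29.326 = 28.064 m.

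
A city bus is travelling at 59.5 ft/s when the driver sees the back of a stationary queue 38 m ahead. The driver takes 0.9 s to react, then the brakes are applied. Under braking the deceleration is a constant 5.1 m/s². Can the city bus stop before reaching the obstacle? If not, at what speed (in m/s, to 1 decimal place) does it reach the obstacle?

59.5 ft/s × 0.3048 = 18.1356 m/s.
Reaction distance = 18.1356 × 0.9 = 16.322 m.
Braking distance needed to stop: v²/(2a) = 328.900 / 10.200 = 32.245 m, so total needed = 16.322 + 32.245 = 48.567 m > 38 m — it cannot stop.
Distance remaining when braking begins: 38 − 16.322 = 21.678 m.
v² = v₀² − 2a·d = 328.900 − 2 × 5.100 × 21.678 = 107.784 m²/s².
v = √107.784 = 10.382 m/s.

No — it strikes the obstacle at 10.4 m/s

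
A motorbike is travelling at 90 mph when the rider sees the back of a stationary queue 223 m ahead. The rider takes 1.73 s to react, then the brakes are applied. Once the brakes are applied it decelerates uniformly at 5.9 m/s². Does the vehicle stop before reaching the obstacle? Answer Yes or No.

Yes

90 mph × 0.44704 = 40.2336 m/s.
Reaction distance = 40.2336 × 1.73 = 69.604 m.
Braking distance = v²/(2a) = 1618.743 / 11.800 = 137.182 m.
Total stopping distance = 69.604 + 137.182 = 206.786 m, vs 223 m available — it stops with 223 − 206.786 = 16.214 m to spare.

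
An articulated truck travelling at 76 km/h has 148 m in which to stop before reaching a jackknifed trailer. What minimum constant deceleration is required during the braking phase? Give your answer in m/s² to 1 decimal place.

76 km/h ÷ 3.6 = 21.1111 m/s.
v² = 2a·d ⇒ a = v²/(2d) = 21.1111² / (2 × 148.000) = 445.679 / 296.000 = 1.5057 m/s².

Required deceleration ≈ 1.5 m/s²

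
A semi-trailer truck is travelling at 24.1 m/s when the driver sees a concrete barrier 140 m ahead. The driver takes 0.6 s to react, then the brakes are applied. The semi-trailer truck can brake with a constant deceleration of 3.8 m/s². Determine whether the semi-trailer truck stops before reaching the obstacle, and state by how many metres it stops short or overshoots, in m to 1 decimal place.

Reaction distance = 24.1000 × 0.6 = 14.460 m.
Braking distance = v²/(2a) = 580.810 / 7.600 = 76.422 m.
Total stopping distance = 14.460 + 76.422 = 90.882 m, vs 140 m available — it stops with 140 − 90.882 = 49.118 m to spare.

Yes — it stops 49.1 m short of the obstacle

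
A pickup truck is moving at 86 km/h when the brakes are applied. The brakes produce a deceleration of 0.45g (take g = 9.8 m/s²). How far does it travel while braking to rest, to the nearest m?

86 km/h ÷ 3.6 = 23.8889 m/s.
a = 0.45 × 9.8 = 4.410 m/s².
Braking distance = v²/(2a) = 23.8889² / (2 × 4.410) = 570.680 / 8.820 = 64.703 m.

Braking distance ≈ 65 m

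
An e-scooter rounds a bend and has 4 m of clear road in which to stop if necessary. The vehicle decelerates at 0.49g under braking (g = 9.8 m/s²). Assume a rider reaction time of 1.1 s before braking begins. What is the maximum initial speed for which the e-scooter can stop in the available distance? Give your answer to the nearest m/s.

a = 0.49 × 9.8 = 4.802 m/s².
Stopping distance: v·t_r + v²/(2a) = 4 with t_r = 1.1 s and a = 4.802 m/s².
So v² + 10.564 v − 38.42 = 0.
Positive root: v = −a·t_r + √((a·t_r)² + 2a·d) = −5.282 + √(27.900 + 38.42) = 2.8617 m/s.

Maximum speed ≈ 3 m/s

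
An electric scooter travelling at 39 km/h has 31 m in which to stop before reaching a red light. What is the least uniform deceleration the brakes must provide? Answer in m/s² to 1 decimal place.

Required deceleration ≈ 1.9 m/s²

39 km/h ÷ 3.6 = 10.8333 m/s.
v² = 2a·d ⇒ a = v²/(2d) = 10.8333² / (2 × 31.000) = 117.360 / 62.000 = 1.8929 m/s².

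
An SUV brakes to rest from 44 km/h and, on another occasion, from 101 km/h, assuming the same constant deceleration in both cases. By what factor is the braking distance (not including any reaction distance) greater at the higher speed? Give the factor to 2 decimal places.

Braking distance d = v²/(2a), so with a fixed, d ∝ v².
Factor = (101/44)² = 2.2955² = 5.2693.

Factor ≈ 5.27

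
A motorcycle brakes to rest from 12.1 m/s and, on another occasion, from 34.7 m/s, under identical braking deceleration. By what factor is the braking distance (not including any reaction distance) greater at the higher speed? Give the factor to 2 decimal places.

Braking distance d = v²/(2a), so with a fixed, d ∝ v².
Factor = (34.7/12.1)² = 2.8678² = 8.2243.

Factor ≈ 8.22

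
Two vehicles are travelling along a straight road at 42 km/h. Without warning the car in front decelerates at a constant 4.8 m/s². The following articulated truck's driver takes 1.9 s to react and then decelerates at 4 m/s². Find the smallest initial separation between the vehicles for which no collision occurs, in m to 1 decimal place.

42 km/h ÷ 3.6 = 11.6667 m/s.
Leader travels v²/(2a_L) = 136.112 / 9.600 = 14.178 m before stopping.
Follower covers v·t_r = 11.6667 × 1.9 = 22.167 m while reacting, then v²/(2a_F) = 136.112 / 8.000 = 17.014 m while braking, for a total of 22.167 + 17.014 = 39.181 m.
Since a_F ≤ a_L and the follower starts braking later, the follower is never slower than the leader, so the closest approach is when both have stopped.
Minimum gap = 39.181 − 14.178 = 25.003 m.

Minimum gap ≈ 25.0 m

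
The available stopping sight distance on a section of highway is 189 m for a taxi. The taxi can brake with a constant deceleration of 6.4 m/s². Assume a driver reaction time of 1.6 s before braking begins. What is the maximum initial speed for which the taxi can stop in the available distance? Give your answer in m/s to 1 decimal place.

Stopping distance: v·t_r + v²/(2a) = 189 with t_r = 1.6 s and a = 6.400 m/s².
So v² + 20.480 v − 2419.20 = 0.
Positive root: v = −a·t_r + √((a·t_r)² + 2a·d) = −10.240 + √(104.858 + 2419.20) = 40.0000 m/s.

Maximum speed ≈ 40.0 m/s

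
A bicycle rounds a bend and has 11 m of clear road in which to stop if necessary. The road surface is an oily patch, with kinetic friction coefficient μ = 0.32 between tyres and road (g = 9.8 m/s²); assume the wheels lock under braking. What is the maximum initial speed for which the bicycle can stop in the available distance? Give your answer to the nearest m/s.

Maximum speed ≈ 8 m/s

a = μg = 0.32 × 9.8 = 3.136 m/s².
v²/(2a) = d ⇒ v = √(2 × 3.136 × 11) = √68.99 = 8.3060 m/s.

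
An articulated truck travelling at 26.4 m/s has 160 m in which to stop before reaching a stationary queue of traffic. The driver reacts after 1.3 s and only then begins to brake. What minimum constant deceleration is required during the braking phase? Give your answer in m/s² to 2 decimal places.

Required deceleration ≈ 2.77 m/s²

Distance covered during reaction = 26.4000 × 1.3 = 34.320 m.
Distance available for braking: 160 − 34.320 = 125.680 m.
v² = 2a·d ⇒ a = v²/(2d) = 26.4000² / (2 × 125.680) = 696.960 / 251.360 = 2.7728 m/s².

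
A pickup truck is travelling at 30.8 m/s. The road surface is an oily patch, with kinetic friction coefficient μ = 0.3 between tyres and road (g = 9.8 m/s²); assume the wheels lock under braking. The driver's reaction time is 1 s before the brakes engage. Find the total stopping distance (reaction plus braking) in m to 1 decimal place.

Total stopping distance ≈ 192.1 m

a = μg = 0.3 × 9.8 = 2.940 m/s².
Reaction distance = v·t_r = 30.8000 × 1 = 30.800 m.
Braking distance = v²/(2a) = 30.8000² / (2 × 2.940) = 948.640 / 5.880 = 161.333 m.
Total = 30.800 + 161.333 = 192.133 m.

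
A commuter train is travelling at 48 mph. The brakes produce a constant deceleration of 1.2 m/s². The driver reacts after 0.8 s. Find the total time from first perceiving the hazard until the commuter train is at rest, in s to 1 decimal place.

Total time ≈ 18.7 s

48 mph × 0.44704 = 21.4579 m/s.
Braking time = v/a = 21.4579 / 1.200 = 17.882 s.
Total = 0.8 + 17.882 = 18.682 s.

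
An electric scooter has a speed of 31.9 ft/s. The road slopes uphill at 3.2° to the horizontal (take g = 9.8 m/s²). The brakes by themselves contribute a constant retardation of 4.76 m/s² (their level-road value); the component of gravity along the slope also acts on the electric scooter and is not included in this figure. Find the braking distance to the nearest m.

31.9 ft/s × 0.3048 = 9.7231 m/s.
Gravity along the uphill slope adds to the braking deceleration: a_eff = 4.760 + 9.8·sin 3.2° = 4.760 + 0.547 = 5.307 m/s².
Braking distance = v²/(2a) = 9.7231² / (2 × 5.307) = 94.539 / 10.614 = 8.907 m.

Braking distance ≈ 9 m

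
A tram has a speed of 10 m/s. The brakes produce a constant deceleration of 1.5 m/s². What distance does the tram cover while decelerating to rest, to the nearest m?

Braking distance ≈ 33 m

Braking distance = v²/(2a) = 10.0000² / (2 × 1.500) = 100.000 / 3.000 = 33.333 m.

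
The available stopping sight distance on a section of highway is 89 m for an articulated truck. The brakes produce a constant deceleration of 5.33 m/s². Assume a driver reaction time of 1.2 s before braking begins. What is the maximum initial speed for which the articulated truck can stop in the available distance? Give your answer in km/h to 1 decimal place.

Stopping distance: v·t_r + v²/(2a) = 89 with t_r = 1.2 s and a = 5.330 m/s².
So v² + 12.792 v − 948.74 = 0.
Positive root: v = −a·t_r + √((a·t_r)² + 2a·d) = −6.396 + √(40.909 + 948.74) = 25.0627 m/s.
25.0627 m/s × 3.6 = 90.226 km/h.

Maximum speed ≈ 90.2 km/h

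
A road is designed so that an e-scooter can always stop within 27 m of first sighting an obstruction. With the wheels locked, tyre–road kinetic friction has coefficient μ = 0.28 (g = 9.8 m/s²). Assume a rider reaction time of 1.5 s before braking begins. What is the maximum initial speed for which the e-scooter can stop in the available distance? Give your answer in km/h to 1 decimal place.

Maximum speed ≈ 31.4 km/h

a = μg = 0.28 × 9.8 = 2.744 m/s².
Stopping distance: v·t_r + v²/(2a) = 27 with t_r = 1.5 s and a = 2.744 m/s².
So v² + 8.232 v − 148.18 = 0.
Positive root: v = −a·t_r + √((a·t_r)² + 2a·d) = −4.116 + √(16.941 + 148.18) = 8.7339 m/s.
8.7339 m/s × 3.6 = 31.442 km/h.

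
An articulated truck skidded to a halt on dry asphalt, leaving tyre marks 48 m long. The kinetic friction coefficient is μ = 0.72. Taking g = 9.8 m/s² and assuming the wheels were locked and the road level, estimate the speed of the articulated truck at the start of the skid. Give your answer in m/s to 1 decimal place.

Deceleration a = μg = 0.72 × 9.8 = 7.056 m/s².
v = √(2a·d) = √(2 × 7.056 × 48) = √677.376 = 26.0264 m/s.

Initial speed ≈ 26.0 m/s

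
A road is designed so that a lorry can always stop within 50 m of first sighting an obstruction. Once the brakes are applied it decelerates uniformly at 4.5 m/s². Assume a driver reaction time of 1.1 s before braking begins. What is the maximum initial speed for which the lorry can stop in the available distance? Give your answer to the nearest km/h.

Maximum speed ≈ 61 km/h

Stopping distance: v·t_r + v²/(2a) = 50 with t_r = 1.1 s and a = 4.500 m/s².
So v² + 9.900 v − 450.00 = 0.
Positive root: v = −a·t_r + √((a·t_r)² + 2a·d) = −4.950 + √(24.503 + 450.00) = 16.8331 m/s.
16.8331 m/s × 3.6 = 60.599 km/h.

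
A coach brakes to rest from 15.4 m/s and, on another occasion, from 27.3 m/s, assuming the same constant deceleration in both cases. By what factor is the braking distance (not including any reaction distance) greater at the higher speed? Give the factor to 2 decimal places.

Factor ≈ 3.14

Braking distance d = v²/(2a), so with a fixed, d ∝ v².
Factor = (27.3/15.4)² = 1.7727² = 3.1425.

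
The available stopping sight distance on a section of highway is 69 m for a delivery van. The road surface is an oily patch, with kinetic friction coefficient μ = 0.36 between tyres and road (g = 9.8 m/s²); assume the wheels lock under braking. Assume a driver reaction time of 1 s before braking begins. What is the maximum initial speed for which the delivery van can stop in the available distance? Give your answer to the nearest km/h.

Maximum speed ≈ 68 km/h

a = μg = 0.36 × 9.8 = 3.528 m/s².
Stopping distance: v·t_r + v²/(2a) = 69 with t_r = 1 s and a = 3.528 m/s².
So v² + 7.056 v − 486.86 = 0.
Positive root: v = −a·t_r + √((a·t_r)² + 2a·d) = −3.528 + √(12.447 + 486.86) = 18.8172 m/s.
18.8172 m/s × 3.6 = 67.742 km/h.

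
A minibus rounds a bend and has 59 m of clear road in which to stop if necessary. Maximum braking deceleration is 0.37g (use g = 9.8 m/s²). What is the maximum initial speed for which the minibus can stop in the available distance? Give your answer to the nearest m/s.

Maximum speed ≈ 21 m/s

a = 0.37 × 9.8 = 3.626 m/s².
v²/(2a) = d ⇒ v = √(2 × 3.626 × 59) = √427.87 = 20.6850 m/s.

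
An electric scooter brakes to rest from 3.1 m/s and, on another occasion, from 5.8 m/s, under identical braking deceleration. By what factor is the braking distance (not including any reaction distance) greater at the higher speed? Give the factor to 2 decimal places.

Factor ≈ 3.50

Braking distance d = v²/(2a), so with a fixed, d ∝ v².
Factor = (5.8/3.1)² = 1.8710² = 3.5006.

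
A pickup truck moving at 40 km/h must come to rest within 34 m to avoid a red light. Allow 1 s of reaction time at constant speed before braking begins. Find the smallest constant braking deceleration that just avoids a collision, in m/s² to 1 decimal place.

40 km/h ÷ 3.6 = 11.1111 m/s.
Distance covered during reaction = 11.1111 × 1 = 11.111 m.
Distance available for braking: 34 − 11.111 = 22.889 m.
v² = 2a·d ⇒ a = v²/(2d) = 11.1111² / (2 × 22.889) = 123.457 / 45.778 = 2.6969 m/s².

Required deceleration ≈ 2.7 m/s²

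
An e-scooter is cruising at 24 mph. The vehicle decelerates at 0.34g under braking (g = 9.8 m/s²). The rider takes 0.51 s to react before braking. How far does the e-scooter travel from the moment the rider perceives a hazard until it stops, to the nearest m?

24 mph × 0.44704 = 10.7290 m/s.
a = 0.34 × 9.8 = 3.332 m/s².
Reaction distance = v·t_r = 10.7290 × 0.51 = 5.472 m.
Braking distance = v²/(2a) = 10.7290² / (2 × 3.332) = 115.111 / 6.664 = 17.274 m.
Total = 5.472 + 17.274 = 22.746 m.

Total stopping distance ≈ 23 m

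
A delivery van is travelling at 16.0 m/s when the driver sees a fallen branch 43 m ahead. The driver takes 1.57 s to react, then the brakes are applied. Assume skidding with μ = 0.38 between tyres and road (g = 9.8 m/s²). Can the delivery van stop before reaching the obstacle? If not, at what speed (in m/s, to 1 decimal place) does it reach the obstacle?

No — it strikes the obstacle at 11.1 m/s

a = μg = 0.38 × 9.8 = 3.724 m/s².
Reaction distance = 16.0000 × 1.57 = 25.120 m.
Braking distance needed to stop: v²/(2a) = 256.000 / 7.448 = 34.372 m, so total needed = 25.120 + 34.372 = 59.492 m > 43 m — it cannot stop.
Distance remaining when braking begins: 43 − 25.120 = 17.880 m.
v² = v₀² − 2a·d = 256.000 − 2 × 3.724 × 17.880 = 122.830 m²/s².
v = √122.830 = 11.083 m/s.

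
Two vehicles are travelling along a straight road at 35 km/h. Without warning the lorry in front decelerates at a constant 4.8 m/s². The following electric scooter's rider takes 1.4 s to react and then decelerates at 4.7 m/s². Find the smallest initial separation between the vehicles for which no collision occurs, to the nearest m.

Minimum gap ≈ 14 m

35 km/h ÷ 3.6 = 9.7222 m/s.
Leader travels v²/(2a_L) = 94.521 / 9.600 = 9.846 m before stopping.
Follower covers v·t_r = 9.7222 × 1.4 = 13.611 m while reacting, then v²/(2a_F) = 94.521 / 9.400 = 10.055 m while braking, for a total of 13.611 + 10.055 = 23.666 m.
Since a_F ≤ a_L and the follower starts braking later, the follower is never slower than the leader, so the closest approach is when both have stopped.
Minimum gap = 23.666 − 9.846 = 13.820 m.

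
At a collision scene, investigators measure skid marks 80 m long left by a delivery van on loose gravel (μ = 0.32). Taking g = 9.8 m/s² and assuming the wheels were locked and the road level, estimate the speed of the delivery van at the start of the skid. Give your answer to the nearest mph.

Initial speed ≈ 50 mph

Deceleration a = μg = 0.32 × 9.8 = 3.136 m/s².
v = √(2a·d) = √(2 × 3.136 × 80) = √501.760 = 22.4000 m/s.
= 22.4000 ÷ 0.44704 = 50.107 mph.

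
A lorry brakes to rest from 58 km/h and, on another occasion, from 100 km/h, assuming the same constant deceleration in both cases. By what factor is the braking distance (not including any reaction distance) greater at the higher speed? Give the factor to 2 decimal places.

Factor ≈ 2.97

Braking distance d = v²/(2a), so with a fixed, d ∝ v².
Factor = (100/58)² = 1.7241² = 2.9725.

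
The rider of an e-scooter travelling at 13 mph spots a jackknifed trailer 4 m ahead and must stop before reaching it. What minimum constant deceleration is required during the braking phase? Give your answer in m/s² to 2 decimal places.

Required deceleration ≈ 4.22 m/s²

13 mph × 0.44704 = 5.8115 m/s.
v² = 2a·d ⇒ a = v²/(2d) = 5.8115² / (2 × 4.000) = 33.774 / 8.000 = 4.2218 m/s².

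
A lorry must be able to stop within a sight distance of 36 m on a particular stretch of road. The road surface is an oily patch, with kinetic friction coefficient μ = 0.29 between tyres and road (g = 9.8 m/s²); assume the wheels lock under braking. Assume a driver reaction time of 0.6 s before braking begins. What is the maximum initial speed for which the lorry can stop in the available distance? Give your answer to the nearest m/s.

Maximum speed ≈ 13 m/s

a = μg = 0.29 × 9.8 = 2.842 m/s².
Stopping distance: v·t_r + v²/(2a) = 36 with t_r = 0.6 s and a = 2.842 m/s².
So v² + 3.410 v − 204.62 = 0.
Positive root: v = −a·t_r + √((a·t_r)² + 2a·d) = −1.705 + √(2.907 + 204.62) = 12.7008 m/s.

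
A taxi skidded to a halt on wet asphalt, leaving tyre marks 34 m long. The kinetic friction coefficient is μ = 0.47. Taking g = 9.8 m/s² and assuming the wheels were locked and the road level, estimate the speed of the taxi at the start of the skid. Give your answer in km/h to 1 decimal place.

Initial speed ≈ 63.7 km/h

Deceleration a = μg = 0.47 × 9.8 = 4.606 m/s².
v = √(2a·d) = √(2 × 4.606 × 34) = √313.208 = 17.6977 m/s.
= 17.6977 × 3.6 = 63.712 km/h.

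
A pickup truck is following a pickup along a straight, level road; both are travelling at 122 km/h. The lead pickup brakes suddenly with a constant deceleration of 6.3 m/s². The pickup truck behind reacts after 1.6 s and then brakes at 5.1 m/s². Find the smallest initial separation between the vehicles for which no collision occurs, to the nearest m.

Minimum gap ≈ 76 m

122 km/h ÷ 3.6 = 33.8889 m/s.
Leader travels v²/(2a_L) = 1148.458 / 12.600 = 91.147 m before stopping.
Follower covers v·t_r = 33.8889 × 1.6 = 54.222 m while reacting, then v²/(2a_F) = 1148.458 / 10.200 = 112.594 m while braking, for a total of 54.222 + 112.594 = 166.816 m.
Since a_F ≤ a_L and the follower starts braking later, the follower is never slower than the leader, so the closest approach is when both have stopped.
Minimum gap = 166.816 − 91.147 = 75.669 m.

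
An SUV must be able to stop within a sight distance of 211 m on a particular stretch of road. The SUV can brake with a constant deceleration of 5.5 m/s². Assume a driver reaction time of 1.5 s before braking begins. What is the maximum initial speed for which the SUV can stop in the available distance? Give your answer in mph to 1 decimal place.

Maximum speed ≈ 90.9 mph

Stopping distance: v·t_r + v²/(2a) = 211 with t_r = 1.5 s and a = 5.500 m/s².
So v² + 16.500 v − 2321.00 = 0.
Positive root: v = −a·t_r + √((a·t_r)² + 2a·d) = −8.250 + √(68.062 + 2321.00) = 40.6280 m/s.
40.6280 m/s ÷ 0.44704 = 90.882 mph.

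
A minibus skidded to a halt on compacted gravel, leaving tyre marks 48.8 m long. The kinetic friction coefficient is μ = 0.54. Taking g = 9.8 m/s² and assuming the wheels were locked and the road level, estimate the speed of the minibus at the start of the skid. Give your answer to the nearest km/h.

Initial speed ≈ 82 km/h

Deceleration a = μg = 0.54 × 9.8 = 5.292 m/s².
v = √(2a·d) = √(2 × 5.292 × 48.8) = √516.499 = 22.7266 m/s.
= 22.7266 × 3.6 = 81.816 km/h.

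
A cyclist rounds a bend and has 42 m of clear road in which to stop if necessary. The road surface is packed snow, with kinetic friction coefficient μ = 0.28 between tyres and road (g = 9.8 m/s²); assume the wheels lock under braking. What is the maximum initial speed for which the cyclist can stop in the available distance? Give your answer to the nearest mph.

a = μg = 0.28 × 9.8 = 2.744 m/s².
v²/(2a) = d ⇒ v = √(2 × 2.744 × 42) = √230.50 = 15.1822 m/s.
15.1822 m/s ÷ 0.44704 = 33.962 mph.

Maximum speed ≈ 34 mph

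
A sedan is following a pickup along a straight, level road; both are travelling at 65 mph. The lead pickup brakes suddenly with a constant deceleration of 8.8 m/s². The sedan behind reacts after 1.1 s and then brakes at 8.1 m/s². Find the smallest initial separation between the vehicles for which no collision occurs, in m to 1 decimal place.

Minimum gap ≈ 36.1 m

65 mph × 0.44704 = 29.0576 m/s.
Leader travels v²/(2a_L) = 844.344 / 17.600 = 47.974 m before stopping.
Follower covers v·t_r = 29.0576 × 1.1 = 31.963 m while reacting, then v²/(2a_F) = 844.344 / 16.200 = 52.120 m while braking, for a total of 31.963 + 52.120 = 84.083 m.
Since a_F ≤ a_L and the follower starts braking later, the follower is never slower than the leader, so the closest approach is when both have stopped.
Minimum gap = 84.083 − 47.974 = 36.109 m.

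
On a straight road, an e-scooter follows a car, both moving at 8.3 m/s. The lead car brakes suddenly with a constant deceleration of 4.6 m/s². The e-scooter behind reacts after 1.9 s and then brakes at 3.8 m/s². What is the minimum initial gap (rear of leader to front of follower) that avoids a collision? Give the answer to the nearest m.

Minimum gap ≈ 17 m

Leader travels v²/(2a_L) = 68.890 / 9.200 = 7.488 m before stopping.
Follower covers v·t_r = 8.3000 × 1.9 = 15.770 m while reacting, then v²/(2a_F) = 68.890 / 7.600 = 9.064 m while braking, for a total of 15.770 + 9.064 = 24.834 m.
Since a_F ≤ a_L and the follower starts braking later, the follower is never slower than the leader, so the closest approach is when both have stopped.
Minimum gap = 24.834 − 7.488 = 17.346 m.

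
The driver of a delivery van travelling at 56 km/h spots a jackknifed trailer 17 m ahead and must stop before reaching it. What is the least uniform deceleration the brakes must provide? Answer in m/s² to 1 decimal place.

Required deceleration ≈ 7.1 m/s²

56 km/h ÷ 3.6 = 15.5556 m/s.
v² = 2a·d ⇒ a = v²/(2d) = 15.5556² / (2 × 17.000) = 241.977 / 34.000 = 7.1170 m/s².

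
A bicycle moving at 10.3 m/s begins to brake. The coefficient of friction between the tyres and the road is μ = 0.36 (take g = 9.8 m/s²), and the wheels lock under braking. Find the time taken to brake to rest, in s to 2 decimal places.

a = μg = 0.36 × 9.8 = 3.528 m/s².
Braking time = v/a = 10.3000 / 3.528 = 2.920 s.

Braking time ≈ 2.92 s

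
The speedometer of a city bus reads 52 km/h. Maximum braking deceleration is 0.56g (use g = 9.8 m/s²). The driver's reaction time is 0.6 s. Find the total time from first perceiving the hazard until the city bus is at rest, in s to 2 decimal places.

Total time ≈ 3.23 s

52 km/h ÷ 3.6 = 14.4444 m/s.
a = 0.56 × 9.8 = 5.488 m/s².
Braking time = v/a = 14.4444 / 5.488 = 2.632 s.
Total = 0.6 + 2.632 = 3.232 s.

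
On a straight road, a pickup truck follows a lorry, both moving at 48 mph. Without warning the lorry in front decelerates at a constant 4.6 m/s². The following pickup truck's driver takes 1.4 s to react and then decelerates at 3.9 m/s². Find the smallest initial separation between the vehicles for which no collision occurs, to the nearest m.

48 mph × 0.44704 = 21.4579 m/s.
Leader travels v²/(2a_L) = 460.441 / 9.200 = 50.048 m before stopping.
Follower covers v·t_r = 21.4579 × 1.4 = 30.041 m while reacting, then v²/(2a_F) = 460.441 / 7.800 = 59.031 m while braking, for a total of 30.041 + 59.031 = 89.072 m.
Since a_F ≤ a_L and the follower starts braking later, the follower is never slower than the leader, so the closest approach is when both have stopped.
Minimum gap = 89.072 − 50.048 = 39.024 m.

Minimum gap ≈ 39 m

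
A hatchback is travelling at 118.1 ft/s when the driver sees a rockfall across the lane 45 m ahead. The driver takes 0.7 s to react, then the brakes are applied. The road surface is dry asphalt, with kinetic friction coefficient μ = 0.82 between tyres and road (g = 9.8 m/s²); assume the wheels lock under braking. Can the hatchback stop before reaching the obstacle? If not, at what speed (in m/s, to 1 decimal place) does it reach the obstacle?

No — it strikes the obstacle at 31.3 m/s

118.1 ft/s × 0.3048 = 35.9969 m/s.
a = μg = 0.82 × 9.8 = 8.036 m/s².
Reaction distance = 35.9969 × 0.7 = 25.198 m.
Braking distance needed to stop: v²/(2a) = 1295.777 / 16.072 = 80.623 m, so total needed = 25.198 + 80.623 = 105.821 m > 45 m — it cannot stop.
Distance remaining when braking begins: 45 − 25.198 = 19.802 m.
v² = v₀² − 2a·d = 1295.777 − 2 × 8.036 × 19.802 = 977.519 m²/s².
v = √977.519 = 31.265 m/s.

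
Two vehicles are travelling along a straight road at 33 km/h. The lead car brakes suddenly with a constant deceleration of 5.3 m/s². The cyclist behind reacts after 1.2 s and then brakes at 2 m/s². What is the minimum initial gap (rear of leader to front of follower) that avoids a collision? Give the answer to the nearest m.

33 km/h ÷ 3.6 = 9.1667 m/s.
Leader travels v²/(2a_L) = 84.028 / 10.600 = 7.927 m before stopping.
Follower covers v·t_r = 9.1667 × 1.2 = 11.000 m while reacting, then v²/(2a_F) = 84.028 / 4.000 = 21.007 m while braking, for a total of 11.000 + 21.007 = 32.007 m.
Since a_F ≤ a_L and the follower starts braking later, the follower is never slower than the leader, so the closest approach is when both have stopped.
Minimum gap = 32.007 − 7.927 = 24.080 m.

Minimum gap ≈ 24 m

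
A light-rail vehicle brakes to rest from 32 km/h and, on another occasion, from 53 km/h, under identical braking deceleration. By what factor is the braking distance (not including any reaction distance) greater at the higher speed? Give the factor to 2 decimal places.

Factor ≈ 2.74

Braking distance d = v²/(2a), so with a fixed, d ∝ v².
Factor = (53/32)² = 1.6562² = 2.7430.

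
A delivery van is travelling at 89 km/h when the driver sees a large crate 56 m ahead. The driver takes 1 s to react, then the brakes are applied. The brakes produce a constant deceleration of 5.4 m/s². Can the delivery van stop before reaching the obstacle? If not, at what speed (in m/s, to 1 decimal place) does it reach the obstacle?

No — it strikes the obstacle at 16.5 m/s

89 km/h ÷ 3.6 = 24.7222 m/s.
Reaction distance = 24.7222 × 1 = 24.722 m.
Braking distance needed to stop: v²/(2a) = 611.187 / 10.800 = 56.591 m, so total needed = 24.722 + 56.591 = 81.313 m > 56 m — it cannot stop.
Distance remaining when braking begins: 56 − 24.722 = 31.278 m.
v² = v₀² − 2a·d = 611.187 − 2 × 5.400 × 31.278 = 273.385 m²/s².
v = √273.385 = 16.534 m/s.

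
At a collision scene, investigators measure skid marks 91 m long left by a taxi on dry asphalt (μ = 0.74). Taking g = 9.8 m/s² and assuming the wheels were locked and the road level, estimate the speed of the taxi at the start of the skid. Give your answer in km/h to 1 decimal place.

Initial speed ≈ 130.8 km/h

Deceleration a = μg = 0.74 × 9.8 = 7.252 m/s².
v = √(2a·d) = √(2 × 7.252 × 91) = √1319.864 = 36.3299 m/s.
= 36.3299 × 3.6 = 130.788 km/h.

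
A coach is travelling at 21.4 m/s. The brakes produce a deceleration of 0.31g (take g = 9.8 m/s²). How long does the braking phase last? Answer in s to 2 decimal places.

Braking time ≈ 7.04 s

a = 0.31 × 9.8 = 3.038 m/s².
Braking time = v/a = 21.4000 / 3.038 = 7.044 s.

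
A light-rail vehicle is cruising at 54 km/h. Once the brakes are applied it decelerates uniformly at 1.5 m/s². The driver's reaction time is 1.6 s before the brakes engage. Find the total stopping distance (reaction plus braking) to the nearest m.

54 km/h ÷ 3.6 = 15.0000 m/s.
Reaction distance = v·t_r = 15.0000 × 1.6 = 24.000 m.
Braking distance = v²/(2a) = 15.0000² / (2 × 1.500) = 225.000 / 3.000 = 75.000 m.
Total = 24.000 + 75.000 = 99.000 m.

Total stopping distance ≈ 99 m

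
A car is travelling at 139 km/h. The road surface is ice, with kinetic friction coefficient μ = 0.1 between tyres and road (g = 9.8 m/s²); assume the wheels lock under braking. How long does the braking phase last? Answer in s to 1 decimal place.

139 km/h ÷ 3.6 = 38.6111 m/s.
a = μg = 0.1 × 9.8 = 0.980 m/s².
Braking time = v/a = 38.6111 / 0.980 = 39.399 s.

Braking time ≈ 39.4 s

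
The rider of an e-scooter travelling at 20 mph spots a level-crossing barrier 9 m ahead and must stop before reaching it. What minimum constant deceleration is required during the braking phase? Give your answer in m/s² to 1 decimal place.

Required deceleration ≈ 4.4 m/s²

20 mph × 0.44704 = 8.9408 m/s.
v² = 2a·d ⇒ a = v²/(2d) = 8.9408² / (2 × 9.000) = 79.938 / 18.000 = 4.4410 m/s².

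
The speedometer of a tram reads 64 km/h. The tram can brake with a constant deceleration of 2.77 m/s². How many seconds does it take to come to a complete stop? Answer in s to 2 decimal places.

64 km/h ÷ 3.6 = 17.7778 m/s.
Braking time = v/a = 17.7778 / 2.770 = 6.418 s.

Braking time ≈ 6.42 s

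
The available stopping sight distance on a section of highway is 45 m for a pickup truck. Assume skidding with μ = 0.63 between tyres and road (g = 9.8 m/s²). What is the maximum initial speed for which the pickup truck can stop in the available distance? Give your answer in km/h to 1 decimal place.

Maximum speed ≈ 84.9 km/h

a = μg = 0.63 × 9.8 = 6.174 m/s².
v²/(2a) = d ⇒ v = √(2 × 6.174 × 45) = √555.66 = 23.5724 m/s.
23.5724 m/s × 3.6 = 84.861 km/h.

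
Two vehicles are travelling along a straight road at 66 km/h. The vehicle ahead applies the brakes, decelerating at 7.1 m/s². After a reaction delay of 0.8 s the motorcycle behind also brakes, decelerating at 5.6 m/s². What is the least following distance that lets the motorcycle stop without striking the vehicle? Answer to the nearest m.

Minimum gap ≈ 21 m

66 km/h ÷ 3.6 = 18.3333 m/s.
Leader travels v²/(2a_L) = 336.110 / 14.200 = 23.670 m before stopping.
Follower covers v·t_r = 18.3333 × 0.8 = 14.667 m while reacting, then v²/(2a_F) = 336.110 / 11.200 = 30.010 m while braking, for a total of 14.667 + 30.010 = 44.677 m.
Since a_F ≤ a_L and the follower starts braking later, the follower is never slower than the leader, so the closest approach is when both have stopped.
Minimum gap = 44.677 − 23.670 = 21.007 m.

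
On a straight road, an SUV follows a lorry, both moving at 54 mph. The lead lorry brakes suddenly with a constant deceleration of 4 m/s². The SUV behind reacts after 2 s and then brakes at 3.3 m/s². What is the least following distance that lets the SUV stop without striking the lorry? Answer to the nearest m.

Minimum gap ≈ 64 m

54 mph × 0.44704 = 24.1402 m/s.
Leader travels v²/(2a_L) = 582.749 / 8.000 = 72.844 m before stopping.
Follower covers v·t_r = 24.1402 × 2 = 48.280 m while reacting, then v²/(2a_F) = 582.749 / 6.600 = 88.295 m while braking, for a total of 48.280 + 88.295 = 136.575 m.
Since a_F ≤ a_L and the follower starts braking later, the follower is never slower than the leader, so the closest approach is when both have stopped.
Minimum gap = 136.575 − 72.844 = 63.731 m.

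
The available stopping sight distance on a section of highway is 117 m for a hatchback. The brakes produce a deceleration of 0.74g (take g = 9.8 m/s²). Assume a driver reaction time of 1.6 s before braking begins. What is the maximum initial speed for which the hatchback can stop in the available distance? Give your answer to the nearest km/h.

a = 0.74 × 9.8 = 7.252 m/s².
Stopping distance: v·t_r + v²/(2a) = 117 with t_r = 1.6 s and a = 7.252 m/s².
So v² + 23.206 v − 1696.97 = 0.
Positive root: v = −a·t_r + √((a·t_r)² + 2a·d) = −11.603 + √(134.630 + 1696.97) = 31.1942 m/s.
31.1942 m/s × 3.6 = 112.299 km/h.

Maximum speed ≈ 112 km/h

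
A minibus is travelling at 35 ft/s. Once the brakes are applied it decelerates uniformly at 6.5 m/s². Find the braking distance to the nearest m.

35 ft/s × 0.3048 = 10.6680 m/s.
Braking distance = v²/(2a) = 10.6680² / (2 × 6.500) = 113.806 / 13.000 = 8.754 m.

Braking distance ≈ 9 m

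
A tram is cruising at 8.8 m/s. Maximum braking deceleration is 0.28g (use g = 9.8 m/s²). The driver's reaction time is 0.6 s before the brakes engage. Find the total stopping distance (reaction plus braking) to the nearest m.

a = 0.28 × 9.8 = 2.744 m/s².
Reaction distance = v·t_r = 8.8000 × 0.6 = 5.280 m.
Braking distance = v²/(2a) = 8.8000² / (2 × 2.744) = 77.440 / 5.488 = 14.111 m.
Total = 5.280 + 14.111 = 19.391 m.

Total stopping distance ≈ 19 m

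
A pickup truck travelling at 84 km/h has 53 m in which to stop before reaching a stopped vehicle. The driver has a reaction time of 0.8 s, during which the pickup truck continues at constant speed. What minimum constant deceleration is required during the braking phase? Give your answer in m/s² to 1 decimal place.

84 km/h ÷ 3.6 = 23.3333 m/s.
Distance covered during reaction = 23.3333 × 0.8 = 18.667 m.
Distance available for braking: 53 − 18.667 = 34.333 m.
v² = 2a·d ⇒ a = v²/(2d) = 23.3333² / (2 × 34.333) = 544.443 / 68.666 = 7.9289 m/s².

Required deceleration ≈ 7.9 m/s²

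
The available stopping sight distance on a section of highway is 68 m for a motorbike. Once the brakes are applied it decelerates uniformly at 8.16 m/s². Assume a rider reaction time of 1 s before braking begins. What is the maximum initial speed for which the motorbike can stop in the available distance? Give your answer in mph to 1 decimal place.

Stopping distance: v·t_r + v²/(2a) = 68 with t_r = 1 s and a = 8.160 m/s².
So v² + 16.320 v − 1109.76 = 0.
Positive root: v = −a·t_r + √((a·t_r)² + 2a·d) = −8.160 + √(66.586 + 1109.76) = 26.1379 m/s.
26.1379 m/s ÷ 0.44704 = 58.469 mph.

Maximum speed ≈ 58.5 mph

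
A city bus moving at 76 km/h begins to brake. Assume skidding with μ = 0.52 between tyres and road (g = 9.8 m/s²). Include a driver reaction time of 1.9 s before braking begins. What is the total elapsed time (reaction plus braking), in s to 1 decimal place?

Total time ≈ 6.0 s

76 km/h ÷ 3.6 = 21.1111 m/s.
a = μg = 0.52 × 9.8 = 5.096 m/s².
Braking time = v/a = 21.1111 / 5.096 = 4.143 s.
Total = 1.9 + 4.143 = 6.043 s.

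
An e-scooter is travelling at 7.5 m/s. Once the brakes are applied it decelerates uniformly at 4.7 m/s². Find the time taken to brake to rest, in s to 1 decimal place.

Braking time = v/a = 7.5000 / 4.700 = 1.596 s.

Braking time ≈ 1.6 s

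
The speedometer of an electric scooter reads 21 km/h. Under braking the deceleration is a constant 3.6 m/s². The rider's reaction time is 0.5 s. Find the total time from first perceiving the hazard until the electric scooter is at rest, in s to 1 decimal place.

Total time ≈ 2.1 s

21 km/h ÷ 3.6 = 5.8333 m/s.
Braking time = v/a = 5.8333 / 3.600 = 1.620 s.
Total = 0.5 + 1.620 = 2.120 s.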